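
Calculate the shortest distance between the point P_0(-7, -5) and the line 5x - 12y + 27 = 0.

4

The normal to the line is n = (5, -12) with |n| = 13.
|n·P_0 − (-27)| = |25 − (-27)| = 52, so the distance is 52/13 = 4.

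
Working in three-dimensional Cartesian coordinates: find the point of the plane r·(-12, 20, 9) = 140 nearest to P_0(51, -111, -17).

The perpendicular from P_0 has direction n = (-12, 20, 9): r = (51, -111, -17) + λ(-12, 20, 9).
Substitute into the plane: n·(P_0 + λn) = 140 gives -2985 + 625λ = 140, so λ = 5.
Foot = (51, -111, -17) + 5·(-12, 20, 9) = (-9, -11, 28).

(-9, -11, 28)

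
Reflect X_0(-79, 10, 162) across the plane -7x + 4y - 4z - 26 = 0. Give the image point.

(-93, 18, 154)

n = (-7, 4, -4), |n|² = 81, n·X_0 − 26 = -81, so t = -81/81 = -1.
Foot F = X_0 − (-1)·n = (-86, 14, 158); the reflection is 2F − X_0 = (-93, 18, 154).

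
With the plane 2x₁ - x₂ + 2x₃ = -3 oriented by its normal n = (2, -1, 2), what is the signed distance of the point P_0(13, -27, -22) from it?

4

n·P_0 − (-3) = 12.
|n| = 3, so the signed distance is 12/3 = 4.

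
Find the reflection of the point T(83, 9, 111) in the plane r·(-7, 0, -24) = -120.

(13, 9, -129)

With n = (-7, 0, -24), the signed offset is (n·T − (-120))/|n|² = -3125/625 = -5.
T' = T − 2t·n = (83, 9, 111) − (-10)·(-7, 0, -24) = (13, 9, -129).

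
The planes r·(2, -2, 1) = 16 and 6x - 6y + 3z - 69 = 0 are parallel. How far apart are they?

7/3

Divide the second equation by 3 to match normals: 2x - 2y + z = 23.
With common normal n = (2, -2, 1) (|n| = 3), the distance is |16 − 23|/|n| = 7/3.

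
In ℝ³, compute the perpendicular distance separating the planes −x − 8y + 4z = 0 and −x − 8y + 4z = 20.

20/9

Both planes have normal n = (−1, −8, 4), |n| = 9. Any point on the first plane is at distance |20 − 0|/|n| = 20/9 from the second.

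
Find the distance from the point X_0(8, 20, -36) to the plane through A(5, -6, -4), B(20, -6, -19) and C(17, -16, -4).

AB = (15, 0, -15) and AC = (12, -10, 0), so a normal is n = AB × AC = (-150, -180, -150).
Then n·(8, 20, -36) - 930 = -330.
|n| = √(22500 + 32400 + 22500) = 30√86, so the distance is |-330|/(30√86) = 11/√86.

11√86/86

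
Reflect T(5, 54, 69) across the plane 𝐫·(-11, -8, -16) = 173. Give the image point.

With n = (-11, -8, -16), the signed offset is (n·T − 173)/|n|² = -1764/441 = -4.
T' = T − 2t·n = (5, 54, 69) − (-8)·(-11, -8, -16) = (-83, -10, -59).

(-83, -10, -59)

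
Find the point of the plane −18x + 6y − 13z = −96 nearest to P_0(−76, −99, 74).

n = (−18, 6, −13), |n|² = 529, and n·P_0 − (-96) = -92.
t = -92/529 = -4/23, so the foot is P_0 − t·n = (−76, −99, 74) − (-4/23)·(−18, 6, −13) = (−1820/23, −2253/23, 1650/23).

(-1820/23, -2253/23, 1650/23)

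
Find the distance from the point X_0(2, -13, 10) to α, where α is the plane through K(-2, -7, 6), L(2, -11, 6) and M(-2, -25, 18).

KL = (4, -4, 0) and KM = (0, -18, 12), so a normal is n = KL × KM = (-48, -48, -72).
Then n·(2, -13, 10) - 0 = -192.
|n| = √(2304 + 2304 + 5184) = 24√17, so the distance is |-192|/(24√17) = 8/√17.

8√17/17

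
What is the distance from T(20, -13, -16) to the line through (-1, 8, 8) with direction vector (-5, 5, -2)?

Direction vector d = (-5, 5, -2).
AP = (21, -21, -24), and AP × d = (162, 162, 0).
|AP × d|² = 52488 and |d|² = 54, so the distance is √(52488/54) = √972 = 18√3.

18√3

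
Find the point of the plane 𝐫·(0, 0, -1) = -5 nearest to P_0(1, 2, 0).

n = (0, 0, -1), |n|² = 1, and n·P_0 − (-5) = 5.
t = 5/1 = 5, so the foot is P_0 − t·n = (1, 2, 0) − 5·(0, 0, -1) = (1, 2, 5).

(1, 2, 5)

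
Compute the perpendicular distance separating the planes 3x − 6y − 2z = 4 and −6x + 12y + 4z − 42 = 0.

Divide the second equation by -2 to match normals: 3x − 6y − 2z = -21.
With common normal n = (3, −6, −2) (|n| = 7), the distance is |4 − (-21)|/|n| = 25/7.

25/7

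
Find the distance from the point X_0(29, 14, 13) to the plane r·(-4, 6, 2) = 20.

13/√14

d = |(-4)·29 + 6·14 + 2·13 − 20| / √(16 + 36 + 4) = |-26| / (2√14) = 13√14/14.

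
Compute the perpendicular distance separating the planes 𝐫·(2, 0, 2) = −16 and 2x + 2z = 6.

11√2/2

Both planes have normal n = (2, 0, 2), |n| = 2√2. Any point on the first plane is at distance |6 − (-16)|/|n| = 22/(2√2) = 11/√2 from the second.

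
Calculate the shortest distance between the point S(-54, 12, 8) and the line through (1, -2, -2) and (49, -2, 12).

A direction vector is d = (48, 0, 14).
AP = (-55, 14, 10); AP·d = -2500, |AP|² = 3321, |d|² = 2500.
distance² = |AP|² − (AP·d)²/|d|² = 3321 − 6250000/2500 = 821, so the distance is √821.

√821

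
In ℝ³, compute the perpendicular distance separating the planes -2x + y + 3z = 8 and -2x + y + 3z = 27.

19/√14

Both planes have normal n = (-2, 1, 3), |n| = √14. Any point on the first plane is at distance |27 − 8|/|n| = 19/√14 from the second.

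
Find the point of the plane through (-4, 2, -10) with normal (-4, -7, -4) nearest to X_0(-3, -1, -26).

(1, 6, -22)

The perpendicular from X_0 has direction n = (-4, -7, -4): r = (-3, -1, -26) + λ(-4, -7, -4).
Substitute into the plane: n·(X_0 + λn) = 42 gives 123 + 81λ = 42, so λ = -1.
Foot = (-3, -1, -26) + (-1)·(-4, -7, -4) = (1, 6, -22).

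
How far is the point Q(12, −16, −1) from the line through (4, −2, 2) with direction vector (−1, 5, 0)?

Direction vector d = (−1, 5, 0).
AP = (8, −14, −3), and AP × d = (15, 3, 26).
|AP × d|² = 910 and |d|² = 26, so the distance is √(910/26) = √35.

√35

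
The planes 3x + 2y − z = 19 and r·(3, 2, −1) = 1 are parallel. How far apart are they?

9√14/7

Both planes have normal n = (3, 2, −1), |n| = √14. Any point on the first plane is at distance |1 − 19|/|n| = 18/√14 from the second.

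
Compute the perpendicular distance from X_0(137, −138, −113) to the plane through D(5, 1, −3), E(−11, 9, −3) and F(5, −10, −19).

DE = (−16, 8, 0) and DF = (0, −11, −16), so a normal is n = DE × DF = (−128, −256, 176).
Then n·(137, −138, −113) − (−1424) = −672.
|n| = √(16384 + 65536 + 30976) = 336, so the distance is |-672|/336 = 2.

2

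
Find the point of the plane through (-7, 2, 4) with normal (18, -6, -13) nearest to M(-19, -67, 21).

n = (18, -6, -13), |n|² = 529, and n·M − (-190) = -23.
t = -23/529 = -1/23, so the foot is M − t·n = (-19, -67, 21) − (-1/23)·(18, -6, -13) = (-419/23, -1547/23, 470/23).

(-419/23, -1547/23, 470/23)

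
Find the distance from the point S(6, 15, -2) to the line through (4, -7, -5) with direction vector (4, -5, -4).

Direction vector d = (4, -5, -4).
AP = (2, 22, 3), and AP × d = (-73, 20, -98).
|AP × d|² = 15333 and |d|² = 57, so the distance is √(15333/57) = √269.

√269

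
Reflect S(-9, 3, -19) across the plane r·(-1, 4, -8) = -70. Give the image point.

(-3, -21, 29)

With n = (-1, 4, -8), the signed offset is (n·S − (-70))/|n|² = 243/81 = 3.
S' = S − 2t·n = (-9, 3, -19) − 6·(-1, 4, -8) = (-3, -21, 29).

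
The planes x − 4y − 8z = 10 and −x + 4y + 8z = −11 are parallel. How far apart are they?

Divide the second equation by -1 to match normals: x − 4y − 8z = 11.
With common normal n = (1, −4, −8) (|n| = 9), the distance is |10 − 11|/|n| = 1/9.

1/9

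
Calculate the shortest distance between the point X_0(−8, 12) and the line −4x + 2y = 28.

d = |(-4)·(-8) + 2·12 − 28| / √(16 + 4) = |28|/(2√5) = 14√5/5.

14/√5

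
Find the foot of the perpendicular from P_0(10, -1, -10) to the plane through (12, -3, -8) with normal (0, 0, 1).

The perpendicular from P_0 has direction n = (0, 0, 1): r = (10, -1, -10) + λ(0, 0, 1).
Substitute into the plane: n·(P_0 + λn) = -8 gives -10 + 1λ = -8, so λ = 2.
Foot = (10, -1, -10) + 2·(0, 0, 1) = (10, -1, -8).

(10, -1, -8)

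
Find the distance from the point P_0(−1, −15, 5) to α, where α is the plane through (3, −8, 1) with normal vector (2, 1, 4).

The plane has equation n·(r − (3, −8, 1)) = 0, i.e. n·r = 2.
Then n·(−1, −15, 5) − 2 = 1.
|n| = √(4 + 1 + 16) = √21, so the distance is |1|/√21 = 1/√21.

√21/21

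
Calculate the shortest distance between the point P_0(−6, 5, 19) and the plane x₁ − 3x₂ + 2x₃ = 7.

5√14/7

Normal vector n = (1, −3, 2), and n·(−6, 5, 19) − 7 = 10.
|n| = √(1 + 9 + 4) = √14, so the distance is |10|/√14 = 10/√14.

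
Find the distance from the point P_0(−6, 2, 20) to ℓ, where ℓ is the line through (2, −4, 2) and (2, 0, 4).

2√61

A direction vector is d = (0, 4, 2).
AP = (−8, 6, 18); AP·d = 60, |AP|² = 424, |d|² = 20.
distance² = |AP|² − (AP·d)²/|d|² = 424 − 3600/20 = 244, so the distance is 2√61.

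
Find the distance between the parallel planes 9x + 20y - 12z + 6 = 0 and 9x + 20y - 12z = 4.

Both planes have normal n = (9, 20, -12), |n| = 25. Any point on the first plane is at distance |4 − (-6)|/|n| = 10/25 = 2/5 from the second.

2/5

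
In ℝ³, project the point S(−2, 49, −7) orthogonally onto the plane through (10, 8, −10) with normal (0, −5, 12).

(-2, 44, 5)

The perpendicular from S has direction n = (0, −5, 12): r = (−2, 49, −7) + t(0, −5, 12).
Substitute into the plane: n·(S + tn) = -160 gives -329 + 169t = -160, so t = 1.
Foot = (−2, 49, −7) + 1·(0, −5, 12) = (−2, 44, 5).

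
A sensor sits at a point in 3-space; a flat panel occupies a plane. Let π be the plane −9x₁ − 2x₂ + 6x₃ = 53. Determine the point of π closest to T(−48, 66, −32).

The perpendicular from T has direction n = (−9, −2, 6): r = (−48, 66, −32) + μ(−9, −2, 6).
Substitute into the plane: n·(T + μn) = 53 gives 108 + 121μ = 53, so μ = -5/11.
Foot = (−48, 66, −32) + (-5/11)·(−9, −2, 6) = (−483/11, 736/11, −382/11).

(-483/11, 736/11, -382/11)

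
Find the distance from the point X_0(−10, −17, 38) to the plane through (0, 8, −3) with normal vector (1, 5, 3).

12/√35

The plane has equation n·(r − (0, 8, −3)) = 0, i.e. n·r = 31.
n = (1, 5, 3); n·P − 31 = -12; |n| = √35; distance = 12/√35.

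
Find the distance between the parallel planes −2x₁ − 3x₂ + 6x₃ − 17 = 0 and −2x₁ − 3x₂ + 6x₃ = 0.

17/7

Both planes have normal n = (−2, −3, 6), |n| = 7. Any point on the first plane is at distance |0 − 17|/|n| = 17/7 from the second.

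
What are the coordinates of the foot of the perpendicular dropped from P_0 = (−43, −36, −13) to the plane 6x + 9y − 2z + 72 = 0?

(-19, 0, -21)

The perpendicular from P_0 has direction n = (6, 9, −2): r = (−43, −36, −13) + λ(6, 9, −2).
Substitute into the plane: n·(P_0 + λn) = -72 gives -556 + 121λ = -72, so λ = 4.
Foot = (−43, −36, −13) + 4·(6, 9, −2) = (−19, 0, −21).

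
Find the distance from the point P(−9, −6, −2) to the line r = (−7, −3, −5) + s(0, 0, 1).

√13

Direction vector d = (0, 0, 1).
AP = (−2, −3, 3), and AP × d = (−3, 2, 0).
|AP × d|² = 13 and |d|² = 1, so the distance is √13.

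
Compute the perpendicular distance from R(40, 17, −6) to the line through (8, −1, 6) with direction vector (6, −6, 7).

Direction vector d = (6, −6, 7).
AP = (32, 18, −12); AP·d = 0, |AP|² = 1492, |d|² = 121.
distance² = |AP|² − (AP·d)²/|d|² = 1492 − 0/121 = 1492, so the distance is 2√373.

2√373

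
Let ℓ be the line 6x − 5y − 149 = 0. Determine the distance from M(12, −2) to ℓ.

67√61/61

d = |6·12 + (-5)·(-2) − 149| / √(36 + 25) = |-67|/√61 = 67√61/61.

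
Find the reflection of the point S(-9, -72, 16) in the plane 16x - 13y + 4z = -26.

(-73, -20, 0)

With n = (16, -13, 4), the signed offset is (n·S − (-26))/|n|² = 882/441 = 2.
S' = S − 2t·n = (-9, -72, 16) − 4·(16, -13, 4) = (-73, -20, 0).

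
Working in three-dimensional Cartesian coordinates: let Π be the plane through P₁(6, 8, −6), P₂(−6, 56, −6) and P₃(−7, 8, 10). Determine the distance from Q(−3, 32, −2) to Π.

P₁P₂ = (−12, 48, 0) and P₁P₃ = (−13, 0, 16), so a normal is n = P₁P₂ × P₁P₃ = (768, 192, 624).
Then n·(−3, 32, −2) − 2400 = 192.
|n| = √(589824 + 36864 + 389376) = 1008, so the distance is |192|/1008 = 4/21.

4/21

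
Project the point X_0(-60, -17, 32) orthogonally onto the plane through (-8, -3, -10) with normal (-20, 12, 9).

(-20, -41, 14)

n = (-20, 12, 9), |n|² = 625, and n·X_0 − 34 = 1250.
t = 1250/625 = 2, so the foot is X_0 − t·n = (-60, -17, 32) − 2·(-20, 12, 9) = (-20, -41, 14).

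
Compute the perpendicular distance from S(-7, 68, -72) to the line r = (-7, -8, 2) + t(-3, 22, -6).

2√697

Direction vector d = (-3, 22, -6).
AP = (0, 76, -74), and AP × d = (1172, 222, 228).
|AP × d|² = 1474852 and |d|² = 529, so the distance is √(1474852/529) = √2788 = 2√697.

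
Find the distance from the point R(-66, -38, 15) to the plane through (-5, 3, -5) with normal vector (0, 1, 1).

21/√2

The plane has equation n·(r − (-5, 3, -5)) = 0, i.e. n·r = -2.
n = (0, 1, 1); n·P − (-2) = -21; |n| = √2; distance = 21/√2 = 21√2/2.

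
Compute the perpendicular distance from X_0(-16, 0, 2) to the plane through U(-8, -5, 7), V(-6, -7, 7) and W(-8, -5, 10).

UV = (2, -2, 0) and UW = (0, 0, 3), so a normal is n = UV × UW = (-6, -6, 0).
Then n·(-16, 0, 2) - 78 = 18.
|n| = √(36 + 36 + 0) = 6√2, so the distance is |18|/(6√2) = 3√2/2.

3/√2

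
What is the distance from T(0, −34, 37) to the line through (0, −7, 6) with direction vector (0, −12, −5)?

39

Direction vector d = (0, −12, −5).
AP = (0, −27, 31); AP·d = 169, |AP|² = 1690, |d|² = 169.
distance² = |AP|² − (AP·d)²/|d|² = 1690 − 28561/169 = 1521, so the distance is 39.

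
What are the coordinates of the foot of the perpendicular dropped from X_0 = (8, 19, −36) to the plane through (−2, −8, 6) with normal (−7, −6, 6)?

n = (−7, −6, 6), |n|² = 121, and n·X_0 − 98 = -484.
t = -484/121 = -4, so the foot is X_0 − t·n = (8, 19, −36) − (-4)·(−7, −6, 6) = (−20, −5, −12).

(-20, -5, -12)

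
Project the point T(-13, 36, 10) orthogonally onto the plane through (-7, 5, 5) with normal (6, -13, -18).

(-7, 23, -8)

n = (6, -13, -18), |n|² = 529, and n·T − (-197) = -529.
t = -529/529 = -1, so the foot is T − t·n = (-13, 36, 10) − (-1)·(6, -13, -18) = (-7, 23, -8).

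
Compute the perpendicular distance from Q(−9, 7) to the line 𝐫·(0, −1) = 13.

20

d = |0·(-9) + (-1)·7 − 13| / √(0 + 1) = |-20|/1 = 20.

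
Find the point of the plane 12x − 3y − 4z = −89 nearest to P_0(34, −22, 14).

(-2, -13, 26)

n = (12, −3, −4), |n|² = 169, and n·P_0 − (-89) = 507.
t = 507/169 = 3, so the foot is P_0 − t·n = (34, −22, 14) − 3·(12, −3, −4) = (−2, −13, 26).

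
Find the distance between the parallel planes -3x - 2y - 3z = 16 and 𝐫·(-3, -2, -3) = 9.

With common normal n = (-3, -2, -3) (|n| = √22), the distance is |16 − 9|/|n| = 7/√22 = 7√22/22.

7/√22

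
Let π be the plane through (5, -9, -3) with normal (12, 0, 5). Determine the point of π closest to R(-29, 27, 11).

(-5, 27, 21)

The perpendicular from R has direction n = (12, 0, 5): r = (-29, 27, 11) + λ(12, 0, 5).
Substitute into the plane: n·(R + λn) = 45 gives -293 + 169λ = 45, so λ = 2.
Foot = (-29, 27, 11) + 2·(12, 0, 5) = (-5, 27, 21).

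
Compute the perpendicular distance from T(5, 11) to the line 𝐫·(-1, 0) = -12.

7

The normal to the line is n = (-1, 0) with |n| = 1.
|n·T − (-12)| = |-5 − (-12)| = 7, so the distance is 7/1 = 7.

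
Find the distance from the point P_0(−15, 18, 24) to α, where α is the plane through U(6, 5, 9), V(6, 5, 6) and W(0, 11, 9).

4√2

UV = (0, 0, −3) and UW = (−6, 6, 0), so a normal is n = UV × UW = (18, 18, 0).
d = |18·(-15) + 18·18 − 198| / √(324 + 324 + 0) = |-144| / (18√2) = 4√2.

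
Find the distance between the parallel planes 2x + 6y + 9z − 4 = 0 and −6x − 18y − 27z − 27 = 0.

13/11

Divide the second equation by -3 to match normals: 2x + 6y + 9z = -9.
Both planes have normal n = (2, 6, 9), |n| = 11. Any point on the first plane is at distance |(-9) − 4|/|n| = 13/11 from the second.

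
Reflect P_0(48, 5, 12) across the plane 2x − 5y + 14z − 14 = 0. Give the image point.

n = (2, −5, 14), |n|² = 225, n·P_0 − 14 = 225, so t = 225/225 = 1.
Foot F = P_0 − 1·n = (46, 10, −2); the reflection is 2F − P_0 = (44, 15, −16).

(44, 15, -16)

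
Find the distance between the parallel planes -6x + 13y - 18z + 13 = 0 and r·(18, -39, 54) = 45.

2/23

Divide the second equation by -3 to match normals: -6x + 13y - 18z = -15.
Both planes have normal n = (-6, 13, -18), |n| = 23. Any point on the first plane is at distance |(-15) − (-13)|/|n| = 2/23 from the second.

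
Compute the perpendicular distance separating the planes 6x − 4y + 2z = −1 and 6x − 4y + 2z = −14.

Both planes have normal n = (6, −4, 2), |n| = 2√14. Any point on the first plane is at distance |(-14) − (-1)|/|n| = 13/(2√14) = 13√14/28 from the second.

13/(2√14)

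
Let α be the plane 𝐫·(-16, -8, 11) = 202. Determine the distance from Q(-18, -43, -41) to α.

1

Normal vector n = (-16, -8, 11), and n·(-18, -43, -41) - 202 = -21.
|n| = √(256 + 64 + 121) = 21, so the distance is |-21|/21 = 1.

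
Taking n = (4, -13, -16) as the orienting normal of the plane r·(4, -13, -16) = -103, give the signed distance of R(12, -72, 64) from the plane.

3

n·R − (-103) = 63.
|n| = 21, so the signed distance is 63/21 = 3.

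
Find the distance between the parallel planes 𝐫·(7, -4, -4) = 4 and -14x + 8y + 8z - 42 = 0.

Divide the second equation by -2 to match normals: 7x - 4y - 4z = -21.
Both planes have normal n = (7, -4, -4), |n| = 9. Any point on the first plane is at distance |(-21) − 4|/|n| = 25/9 from the second.

25/9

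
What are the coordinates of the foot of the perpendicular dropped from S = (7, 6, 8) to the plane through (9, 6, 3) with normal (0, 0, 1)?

The perpendicular from S has direction n = (0, 0, 1): r = (7, 6, 8) + μ(0, 0, 1).
Substitute into the plane: n·(S + μn) = 3 gives 8 + 1μ = 3, so μ = -5.
Foot = (7, 6, 8) + (-5)·(0, 0, 1) = (7, 6, 3).

(7, 6, 3)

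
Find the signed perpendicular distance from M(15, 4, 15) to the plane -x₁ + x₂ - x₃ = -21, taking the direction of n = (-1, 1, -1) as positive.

n·M − (-21) = -5.
|n| = √3, so the signed distance is -5/√3.

-5/√3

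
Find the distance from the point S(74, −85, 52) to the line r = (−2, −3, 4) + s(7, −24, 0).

2√1201

Direction vector d = (7, −24, 0).
AP = (76, −82, 48), and AP × d = (1152, 336, −1250).
|AP × d|² = 3002500 and |d|² = 625, so the distance is √(3002500/625) = √4804 = 2√1201.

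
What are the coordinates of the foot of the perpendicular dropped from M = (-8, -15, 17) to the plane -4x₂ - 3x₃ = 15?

(-8, -399/25, 407/25)

The perpendicular from M has direction n = (0, -4, -3): r = (-8, -15, 17) + λ(0, -4, -3).
Substitute into the plane: n·(M + λn) = 15 gives 9 + 25λ = 15, so λ = 6/25.
Foot = (-8, -15, 17) + (6/25)·(0, -4, -3) = (-8, -399/25, 407/25).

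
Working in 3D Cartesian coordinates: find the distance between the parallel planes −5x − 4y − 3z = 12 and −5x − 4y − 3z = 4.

4√2/5

Both planes have normal n = (−5, −4, −3), |n| = 5√2. Any point on the first plane is at distance |4 − 12|/|n| = 8/(5√2) = 4√2/5 from the second.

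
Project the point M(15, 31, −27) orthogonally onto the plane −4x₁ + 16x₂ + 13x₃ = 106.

(311/21, 667/21, -554/21)

n = (−4, 16, 13), |n|² = 441, and n·M − 106 = -21.
t = -21/441 = -1/21, so the foot is M − t·n = (15, 31, −27) − (-1/21)·(−4, 16, 13) = (311/21, 667/21, −554/21).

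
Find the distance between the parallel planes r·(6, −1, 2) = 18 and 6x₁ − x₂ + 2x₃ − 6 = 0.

12/√41

Both planes have normal n = (6, −1, 2), |n| = √41. Any point on the first plane is at distance |6 − 18|/|n| = 12/√41 = 12√41/41 from the second.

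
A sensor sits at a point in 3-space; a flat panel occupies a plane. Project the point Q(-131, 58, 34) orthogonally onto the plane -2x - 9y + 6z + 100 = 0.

(-1433/11, 674/11, 350/11)

n = (-2, -9, 6), |n|² = 121, and n·Q − (-100) = 44.
t = 44/121 = 4/11, so the foot is Q − t·n = (-131, 58, 34) − (4/11)·(-2, -9, 6) = (-1433/11, 674/11, 350/11).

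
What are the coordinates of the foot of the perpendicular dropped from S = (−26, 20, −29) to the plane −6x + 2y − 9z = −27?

(-2, 12, 7)

n = (−6, 2, −9), |n|² = 121, and n·S − (-27) = 484.
t = 484/121 = 4, so the foot is S − t·n = (−26, 20, −29) − 4·(−6, 2, −9) = (−2, 12, 7).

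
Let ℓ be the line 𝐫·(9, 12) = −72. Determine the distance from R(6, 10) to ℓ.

d = |9·6 + 12·10 − (-72)| / √(81 + 144) = |246|/15 = 82/5.

82/5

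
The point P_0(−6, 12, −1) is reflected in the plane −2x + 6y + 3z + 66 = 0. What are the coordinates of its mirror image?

With n = (−2, 6, 3), the signed offset is (n·P_0 − (-66))/|n|² = 147/49 = 3.
P_0' = P_0 − 2t·n = (−6, 12, −1) − 6·(−2, 6, 3) = (6, −24, −19).

(6, -24, -19)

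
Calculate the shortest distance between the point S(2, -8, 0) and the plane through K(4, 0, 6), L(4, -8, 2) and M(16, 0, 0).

√6

KL = (0, -8, -4) and KM = (12, 0, -6), so a normal is n = KL × KM = (48, -48, 96).
n = (48, -48, 96); n·P − 768 = -288; |n| = 48√6; distance = 288/(48√6) = √6.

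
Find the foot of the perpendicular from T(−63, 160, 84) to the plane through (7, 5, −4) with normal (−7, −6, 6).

n = (−7, −6, 6), |n|² = 121, and n·T − (-103) = 88.
t = 88/121 = 8/11, so the foot is T − t·n = (−63, 160, 84) − (8/11)·(−7, −6, 6) = (−637/11, 1808/11, 876/11).

(-637/11, 1808/11, 876/11)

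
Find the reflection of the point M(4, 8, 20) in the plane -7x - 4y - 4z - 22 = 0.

(-24, -8, 4)

With n = (-7, -4, -4), the signed offset is (n·M − 22)/|n|² = -162/81 = -2.
M' = M − 2t·n = (4, 8, 20) − (-4)·(-7, -4, -4) = (-24, -8, 4).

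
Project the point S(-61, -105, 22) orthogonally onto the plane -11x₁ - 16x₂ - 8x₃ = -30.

(-6, -25, 62)

The perpendicular from S has direction n = (-11, -16, -8): r = (-61, -105, 22) + t(-11, -16, -8).
Substitute into the plane: n·(S + tn) = -30 gives 2175 + 441t = -30, so t = -5.
Foot = (-61, -105, 22) + (-5)·(-11, -16, -8) = (-6, -25, 62).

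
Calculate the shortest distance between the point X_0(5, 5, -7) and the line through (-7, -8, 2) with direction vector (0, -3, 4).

13

Direction vector d = (0, -3, 4).
AP = (12, 13, -9); AP·d = -75, |AP|² = 394, |d|² = 25.
distance² = |AP|² − (AP·d)²/|d|² = 394 − 5625/25 = 169, so the distance is 13.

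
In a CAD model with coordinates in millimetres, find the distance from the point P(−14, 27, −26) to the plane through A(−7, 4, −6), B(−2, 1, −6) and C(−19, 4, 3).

AB = (5, −3, 0) and AC = (−12, 0, 9), so a normal is n = AB × AC = (−27, −45, −36).
n = (−27, −45, −36); n·P − 225 = -126; |n| = 45√2; distance = 126/(45√2) = 7√2/5.

7√2/5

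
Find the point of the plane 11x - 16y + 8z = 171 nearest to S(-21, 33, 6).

(1, 1, 22)

The perpendicular from S has direction n = (11, -16, 8): r = (-21, 33, 6) + μ(11, -16, 8).
Substitute into the plane: n·(S + μn) = 171 gives -711 + 441μ = 171, so μ = 2.
Foot = (-21, 33, 6) + 2·(11, -16, 8) = (1, 1, 22).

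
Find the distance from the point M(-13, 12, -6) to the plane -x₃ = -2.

8

d = |(-1)·(-6) − (-2)| / √(0 + 0 + 1) = |8| / 1 = 8.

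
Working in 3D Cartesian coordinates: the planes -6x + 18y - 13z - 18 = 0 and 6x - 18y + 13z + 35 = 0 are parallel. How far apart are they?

17/23

Divide the second equation by -1 to match normals: -6x + 18y - 13z = 35.
Both planes have normal n = (-6, 18, -13), |n| = 23. Any point on the first plane is at distance |35 − 18|/|n| = 17/23 from the second.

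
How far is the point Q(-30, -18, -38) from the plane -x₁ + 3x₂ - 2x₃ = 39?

Normal vector n = (-1, 3, -2), and n·(-30, -18, -38) - 39 = 13.
|n| = √(1 + 9 + 4) = √14, so the distance is |13|/√14 = 13/√14.

13√14/14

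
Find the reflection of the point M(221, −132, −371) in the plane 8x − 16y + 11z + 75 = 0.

n = (8, −16, 11), |n|² = 441, n·M − (-75) = -126, so t = -126/441 = -2/7.
Foot F = M − (-2/7)·n = (1563/7, −956/7, −2575/7); the reflection is 2F − M = (1579/7, −988/7, −2553/7).

(1579/7, -988/7, -2553/7)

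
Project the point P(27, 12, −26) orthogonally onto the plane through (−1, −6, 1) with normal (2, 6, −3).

(17, -18, -11)

The perpendicular from P has direction n = (2, 6, −3): r = (27, 12, −26) + λ(2, 6, −3).
Substitute into the plane: n·(P + λn) = -41 gives 204 + 49λ = -41, so λ = -5.
Foot = (27, 12, −26) + (-5)·(2, 6, −3) = (17, −18, −11).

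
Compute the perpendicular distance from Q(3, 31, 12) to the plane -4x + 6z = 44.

d = |(-4)·3 + 6·12 − 44| / √(16 + 0 + 36) = |16| / (2√13) = 8√13/13.

8√13/13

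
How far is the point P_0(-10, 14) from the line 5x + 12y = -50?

168/13

The normal to the line is n = (5, 12) with |n| = 13.
|n·P_0 − (-50)| = |118 − (-50)| = 168, so the distance is 168/13.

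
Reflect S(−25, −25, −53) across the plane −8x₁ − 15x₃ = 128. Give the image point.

(23, -25, 37)

With n = (−8, 0, −15), the signed offset is (n·S − 128)/|n|² = 867/289 = 3.
S' = S − 2t·n = (−25, −25, −53) − 6·(−8, 0, −15) = (23, −25, 37).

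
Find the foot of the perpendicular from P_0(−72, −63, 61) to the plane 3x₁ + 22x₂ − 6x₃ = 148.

(-60, 25, 37)

The perpendicular from P_0 has direction n = (3, 22, −6): r = (−72, −63, 61) + μ(3, 22, −6).
Substitute into the plane: n·(P_0 + μn) = 148 gives -1968 + 529μ = 148, so μ = 4.
Foot = (−72, −63, 61) + 4·(3, 22, −6) = (−60, 25, 37).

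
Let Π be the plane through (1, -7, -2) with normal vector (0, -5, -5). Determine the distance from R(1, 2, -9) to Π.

The plane has equation n·(r − (1, -7, -2)) = 0, i.e. n·r = 45.
Then n·(1, 2, -9) - 45 = -10.
|n| = √(0 + 25 + 25) = 5√2, so the distance is |-10|/(5√2) = √2.

√2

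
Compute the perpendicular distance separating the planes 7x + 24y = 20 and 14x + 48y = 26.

Divide the second equation by 2 to match normals: 7x + 24y = 13.
With common normal n = (7, 24, 0) (|n| = 25), the distance is |20 − 13|/|n| = 7/25.

7/25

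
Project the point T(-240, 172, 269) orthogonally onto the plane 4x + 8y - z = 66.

n = (4, 8, -1), |n|² = 81, and n·T − 66 = 81.
t = 81/81 = 1, so the foot is T − t·n = (-240, 172, 269) − 1·(4, 8, -1) = (-244, 164, 270).

(-244, 164, 270)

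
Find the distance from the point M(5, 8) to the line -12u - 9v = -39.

31/5

The normal to the line is n = (-12, -9) with |n| = 15.
|n·M − (-39)| = |-132 − (-39)| = 93, so the distance is 93/15 = 31/5.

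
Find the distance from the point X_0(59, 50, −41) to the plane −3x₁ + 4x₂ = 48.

d = |(-3)·59 + 4·50 − 48| / √(9 + 16 + 0) = |-25| / 5 = 5.

5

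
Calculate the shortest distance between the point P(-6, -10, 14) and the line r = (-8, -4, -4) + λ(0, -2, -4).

Direction vector d = (0, -2, -4).
AP = (2, -6, 18); AP·d = -60, |AP|² = 364, |d|² = 20.
distance² = |AP|² − (AP·d)²/|d|² = 364 − 3600/20 = 184, so the distance is 2√46.

2√46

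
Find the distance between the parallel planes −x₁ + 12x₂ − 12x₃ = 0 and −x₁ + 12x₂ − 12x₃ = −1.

1/17

Both planes have normal n = (−1, 12, −12), |n| = 17. Any point on the first plane is at distance |(-1) − 0|/|n| = 1/17 from the second.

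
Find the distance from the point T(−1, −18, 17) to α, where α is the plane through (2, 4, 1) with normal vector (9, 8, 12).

The plane has equation n·(r − (2, 4, 1)) = 0, i.e. n·r = 62.
Then n·(−1, −18, 17) − 62 = −11.
|n| = √(81 + 64 + 144) = 17, so the distance is |-11|/17 = 11/17.

11/17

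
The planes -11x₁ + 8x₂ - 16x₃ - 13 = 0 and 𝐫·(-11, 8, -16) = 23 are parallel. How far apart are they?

10/21

With common normal n = (-11, 8, -16) (|n| = 21), the distance is |13 − 23|/|n| = 10/21.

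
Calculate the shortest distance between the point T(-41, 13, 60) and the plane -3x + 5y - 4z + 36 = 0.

d = |(-3)·(-41) + 5·13 + (-4)·60 − (-36)| / √(9 + 25 + 16) = |-16| / (5√2) = 8√2/5.

8√2/5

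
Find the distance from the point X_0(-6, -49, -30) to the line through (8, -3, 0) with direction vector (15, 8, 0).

Direction vector d = (15, 8, 0).
AP = (-14, -46, -30), and AP × d = (240, -450, 578).
|AP × d|² = 594184 and |d|² = 289, so the distance is √(594184/289) = √2056 = 2√514.

2√514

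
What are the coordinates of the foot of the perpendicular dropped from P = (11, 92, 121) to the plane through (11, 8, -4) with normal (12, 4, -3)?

(179/13, 1208/13, 1564/13)

n = (12, 4, -3), |n|² = 169, and n·P − 176 = -39.
t = -39/169 = -3/13, so the foot is P − t·n = (11, 92, 121) − (-3/13)·(12, 4, -3) = (179/13, 1208/13, 1564/13).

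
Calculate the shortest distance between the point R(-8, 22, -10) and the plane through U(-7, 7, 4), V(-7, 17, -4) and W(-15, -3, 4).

UV = (0, 10, -8) and UW = (-8, -10, 0), so a normal is n = UV × UW = (-80, 64, 80).
n = (-80, 64, 80); n·P − 1328 = -80; |n| = 16√66; distance = 80/(16√66) = 5/√66.

5√66/66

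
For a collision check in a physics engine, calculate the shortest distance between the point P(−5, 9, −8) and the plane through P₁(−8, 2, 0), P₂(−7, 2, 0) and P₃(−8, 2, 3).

7

P₁P₂ = (1, 0, 0) and P₁P₃ = (0, 0, 3), so a normal is n = P₁P₂ × P₁P₃ = (0, −3, 0).
n = (0, −3, 0); n·P − (-6) = -21; |n| = 3; distance = 21/3 = 7.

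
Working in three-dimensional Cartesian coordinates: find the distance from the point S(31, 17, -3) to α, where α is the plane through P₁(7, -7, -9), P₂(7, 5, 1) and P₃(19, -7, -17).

12√77/77

P₁P₂ = (0, 12, 10) and P₁P₃ = (12, 0, -8), so a normal is n = P₁P₂ × P₁P₃ = (-96, 120, -144).
d = |(-96)·31 + 120·17 + (-144)·(-3) − (-216)| / √(9216 + 14400 + 20736) = |-288| / (24√77) = 12√77/77.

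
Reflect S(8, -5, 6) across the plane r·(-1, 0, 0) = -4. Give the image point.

With n = (-1, 0, 0), the signed offset is (n·S − (-4))/|n|² = -4/1 = -4.
S' = S − 2t·n = (8, -5, 6) − (-8)·(-1, 0, 0) = (0, -5, 6).

(0, -5, 6)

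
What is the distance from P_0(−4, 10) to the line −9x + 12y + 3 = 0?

53/5

The normal to the line is n = (−9, 12) with |n| = 15.
|n·P_0 − (-3)| = |156 − (-3)| = 159, so the distance is 159/15 = 53/5.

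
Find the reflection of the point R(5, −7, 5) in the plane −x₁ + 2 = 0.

(-1, -7, 5)

n = (−1, 0, 0), |n|² = 1, n·R − (-2) = -3, so t = -3/1 = -3.
Foot F = R − (-3)·n = (2, −7, 5); the reflection is 2F − R = (−1, −7, 5).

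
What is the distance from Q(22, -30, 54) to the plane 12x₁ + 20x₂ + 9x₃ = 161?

d = |12·22 + 20·(-30) + 9·54 − 161| / √(144 + 400 + 81) = |-11| / 25 = 11/25.

11/25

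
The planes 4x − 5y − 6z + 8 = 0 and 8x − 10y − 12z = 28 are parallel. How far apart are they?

Divide the second equation by 2 to match normals: 4x − 5y − 6z = 14.
With common normal n = (4, −5, −6) (|n| = √77), the distance is |(-8) − 14|/|n| = 22/√77.

2√77/7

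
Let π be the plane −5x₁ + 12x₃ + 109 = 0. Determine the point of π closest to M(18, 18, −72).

(-7, 18, -12)

n = (−5, 0, 12), |n|² = 169, and n·M − (-109) = -845.
t = -845/169 = -5, so the foot is M − t·n = (18, 18, −72) − (-5)·(−5, 0, 12) = (−7, 18, −12).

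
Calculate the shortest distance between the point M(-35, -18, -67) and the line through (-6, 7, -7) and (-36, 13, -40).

√1466

A direction vector is d = (-30, 6, -33).
AP = (-29, -25, -60); AP·d = 2700, |AP|² = 5066, |d|² = 2025.
distance² = |AP|² − (AP·d)²/|d|² = 5066 − 7290000/2025 = 1466, so the distance is √1466.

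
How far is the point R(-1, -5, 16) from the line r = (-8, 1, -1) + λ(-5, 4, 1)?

2√83

Direction vector d = (-5, 4, 1).
AP = (7, -6, 17), and AP × d = (-74, -92, -2).
|AP × d|² = 13944 and |d|² = 42, so the distance is √(13944/42) = √332 = 2√83.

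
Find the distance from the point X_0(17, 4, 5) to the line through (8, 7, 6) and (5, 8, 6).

1

A direction vector is d = (−3, 1, 0).
AP = (9, −3, −1); AP·d = -30, |AP|² = 91, |d|² = 10.
distance² = |AP|² − (AP·d)²/|d|² = 91 − 900/10 = 1, so the distance is 1.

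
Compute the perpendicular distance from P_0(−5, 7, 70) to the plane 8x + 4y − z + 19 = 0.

7

Normal vector n = (8, 4, −1), and n·(−5, 7, 70) − (−19) = −63.
|n| = √(64 + 16 + 1) = 9, so the distance is |-63|/9 = 7.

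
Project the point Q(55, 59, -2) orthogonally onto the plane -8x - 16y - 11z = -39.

n = (-8, -16, -11), |n|² = 441, and n·Q − (-39) = -1323.
t = -1323/441 = -3, so the foot is Q − t·n = (55, 59, -2) − (-3)·(-8, -16, -11) = (31, 11, -35).

(31, 11, -35)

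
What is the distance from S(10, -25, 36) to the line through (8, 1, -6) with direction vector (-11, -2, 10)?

Direction vector d = (-11, -2, 10).
AP = (2, -26, 42); AP·d = 450, |AP|² = 2444, |d|² = 225.
distance² = |AP|² − (AP·d)²/|d|² = 2444 − 202500/225 = 1544, so the distance is 2√386.

2√386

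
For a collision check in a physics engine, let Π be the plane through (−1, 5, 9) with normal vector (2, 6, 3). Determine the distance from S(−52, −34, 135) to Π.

The plane has equation n·(r − (−1, 5, 9)) = 0, i.e. n·r = 55.
d = |2·(-52) + 6·(-34) + 3·135 − 55| / √(4 + 36 + 9) = |42| / 7 = 6.

6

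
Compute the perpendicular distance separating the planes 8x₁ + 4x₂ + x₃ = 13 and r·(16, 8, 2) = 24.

Divide the second equation by 2 to match normals: 8x₁ + 4x₂ + x₃ = 12.
Both planes have normal n = (8, 4, 1), |n| = 9. Any point on the first plane is at distance |12 − 13|/|n| = 1/9 from the second.

1/9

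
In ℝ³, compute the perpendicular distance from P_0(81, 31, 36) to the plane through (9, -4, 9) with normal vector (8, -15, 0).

The plane has equation n·(r − (9, -4, 9)) = 0, i.e. n·r = 132.
n = (8, -15, 0); n·P − 132 = 51; |n| = 17; distance = 51/17 = 3.

3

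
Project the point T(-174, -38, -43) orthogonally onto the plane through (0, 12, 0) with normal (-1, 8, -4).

n = (-1, 8, -4), |n|² = 81, and n·T − 96 = -54.
t = -54/81 = -2/3, so the foot is T − t·n = (-174, -38, -43) − (-2/3)·(-1, 8, -4) = (-524/3, -98/3, -137/3).

(-524/3, -98/3, -137/3)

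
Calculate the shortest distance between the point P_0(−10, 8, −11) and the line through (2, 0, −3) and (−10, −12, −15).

4√14

A direction vector is d = (−12, −12, −12).
AP = (−12, 8, −8); AP·d = 144, |AP|² = 272, |d|² = 432.
distance² = |AP|² − (AP·d)²/|d|² = 272 − 20736/432 = 224, so the distance is 4√14.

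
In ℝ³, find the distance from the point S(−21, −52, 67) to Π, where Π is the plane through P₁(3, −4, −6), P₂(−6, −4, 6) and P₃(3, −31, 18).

15/17

P₁P₂ = (−9, 0, 12) and P₁P₃ = (0, −27, 24), so a normal is n = P₁P₂ × P₁P₃ = (324, 216, 243).
Then n·(−21, −52, 67) − (−1350) = −405.
|n| = √(104976 + 46656 + 59049) = 459, so the distance is |-405|/459 = 15/17.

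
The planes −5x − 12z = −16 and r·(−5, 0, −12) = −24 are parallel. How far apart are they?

With common normal n = (−5, 0, −12) (|n| = 13), the distance is |(-16) − (-24)|/|n| = 8/13.

8/13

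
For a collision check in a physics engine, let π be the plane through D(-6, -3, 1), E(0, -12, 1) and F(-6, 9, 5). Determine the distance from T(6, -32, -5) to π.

DE = (6, -9, 0) and DF = (0, 12, 4), so a normal is n = DE × DF = (-36, -24, 72).
d = |(-36)·6 + (-24)·(-32) + 72·(-5) − 360| / √(1296 + 576 + 5184) = |-168| / 84 = 2.

2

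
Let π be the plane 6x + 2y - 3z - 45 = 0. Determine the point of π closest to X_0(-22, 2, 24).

n = (6, 2, -3), |n|² = 49, and n·X_0 − 45 = -245.
t = -245/49 = -5, so the foot is X_0 − t·n = (-22, 2, 24) − (-5)·(6, 2, -3) = (8, 12, 9).

(8, 12, 9)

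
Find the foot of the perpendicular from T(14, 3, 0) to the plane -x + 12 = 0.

n = (-1, 0, 0), |n|² = 1, and n·T − (-12) = -2.
t = -2/1 = -2, so the foot is T − t·n = (14, 3, 0) − (-2)·(-1, 0, 0) = (12, 3, 0).

(12, 3, 0)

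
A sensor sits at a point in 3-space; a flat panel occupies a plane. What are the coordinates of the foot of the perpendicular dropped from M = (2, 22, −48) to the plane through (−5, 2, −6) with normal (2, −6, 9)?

(10, -2, -12)

n = (2, −6, 9), |n|² = 121, and n·M − (-76) = -484.
t = -484/121 = -4, so the foot is M − t·n = (2, 22, −48) − (-4)·(2, −6, 9) = (10, −2, −12).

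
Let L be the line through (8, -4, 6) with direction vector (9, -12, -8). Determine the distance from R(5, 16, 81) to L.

Direction vector d = (9, -12, -8).
AP = (-3, 20, 75); AP·d = -867, |AP|² = 6034, |d|² = 289.
distance² = |AP|² − (AP·d)²/|d|² = 6034 − 751689/289 = 3433, so the distance is √3433.

√3433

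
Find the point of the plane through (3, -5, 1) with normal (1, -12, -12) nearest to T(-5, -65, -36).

n = (1, -12, -12), |n|² = 289, and n·T − 51 = 1156.
t = 1156/289 = 4, so the foot is T − t·n = (-5, -65, -36) − 4·(1, -12, -12) = (-9, -17, 12).

(-9, -17, 12)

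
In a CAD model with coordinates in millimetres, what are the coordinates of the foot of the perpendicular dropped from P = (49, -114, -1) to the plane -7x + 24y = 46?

n = (-7, 24, 0), |n|² = 625, and n·P − 46 = -3125.
t = -3125/625 = -5, so the foot is P − t·n = (49, -114, -1) − (-5)·(-7, 24, 0) = (14, 6, -1).

(14, 6, -1)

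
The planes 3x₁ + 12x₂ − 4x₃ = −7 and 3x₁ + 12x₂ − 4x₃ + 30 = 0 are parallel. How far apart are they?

23/13

With common normal n = (3, 12, −4) (|n| = 13), the distance is |(-7) − (-30)|/|n| = 23/13.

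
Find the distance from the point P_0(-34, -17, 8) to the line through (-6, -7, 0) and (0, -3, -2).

A direction vector is d = (6, 4, -2).
AP = (-28, -10, 8); AP·d = -224, |AP|² = 948, |d|² = 56.
distance² = |AP|² − (AP·d)²/|d|² = 948 − 50176/56 = 52, so the distance is 2√13.

2√13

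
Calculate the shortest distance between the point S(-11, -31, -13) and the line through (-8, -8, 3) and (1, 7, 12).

√106

A direction vector is d = (9, 15, 9).
AP = (-3, -23, -16), and AP × d = (33, -117, 162).
|AP × d|² = 41022 and |d|² = 387, so the distance is √(41022/387) = √106.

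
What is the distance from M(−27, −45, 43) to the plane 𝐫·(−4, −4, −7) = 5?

n = (−4, −4, −7); n·P − 5 = -18; |n| = 9; distance = 18/9 = 2.

2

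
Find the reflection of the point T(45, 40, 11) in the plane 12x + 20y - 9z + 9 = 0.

With n = (12, 20, -9), the signed offset is (n·T − (-9))/|n|² = 1250/625 = 2.
T' = T − 2t·n = (45, 40, 11) − 4·(12, 20, -9) = (-3, -40, 47).

(-3, -40, 47)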